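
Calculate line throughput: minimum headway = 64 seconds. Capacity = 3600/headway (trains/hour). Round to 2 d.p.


Capacity = 3600 / headway
Capacity = 3600 / 64
Capacity = 56.25 trains/hour

56.25


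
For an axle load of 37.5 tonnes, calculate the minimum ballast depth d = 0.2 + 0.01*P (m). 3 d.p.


d = 0.2 + 0.01 * 37.5
d = 0.2 + 0.375
d = 0.575 m

0.575


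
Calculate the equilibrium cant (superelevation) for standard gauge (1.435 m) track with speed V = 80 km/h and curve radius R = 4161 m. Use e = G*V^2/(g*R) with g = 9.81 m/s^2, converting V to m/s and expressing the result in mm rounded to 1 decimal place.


Convert speed: V = 80 / 3.6 = 22.2222 m/s
Apply formula: e = 1.435 * 22.2222^2 / (9.81 * 4161)
e = 1.435 * 493.8272 / 40819.41
e = 0.01736 m = 17.4 mm

17.4


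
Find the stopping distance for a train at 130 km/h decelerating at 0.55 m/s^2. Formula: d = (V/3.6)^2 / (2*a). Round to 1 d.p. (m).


Convert speed: V = 130 / 3.6 = 36.1111 m/s
V^2 = 1304.0123
d = 1304.0123 / (2 * 0.55)
d = 1304.0123 / 1.1
d = 1185.5 m

1185.5


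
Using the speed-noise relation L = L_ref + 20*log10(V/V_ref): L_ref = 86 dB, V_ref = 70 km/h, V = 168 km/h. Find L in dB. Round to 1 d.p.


V/V_ref = 168 / 70 = 2.4
log10(2.4) = 0.380211
20 * 0.380211 = 7.6042
L = 86 + 7.6042 = 93.6 dB

93.6


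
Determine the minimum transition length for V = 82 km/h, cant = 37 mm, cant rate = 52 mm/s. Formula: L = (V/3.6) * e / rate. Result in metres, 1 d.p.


Convert speed: V = 82 / 3.6 = 22.7778 m/s
L = 22.7778 * 37 / 52
L = 842.7778 / 52
L = 16.2 m

16.2


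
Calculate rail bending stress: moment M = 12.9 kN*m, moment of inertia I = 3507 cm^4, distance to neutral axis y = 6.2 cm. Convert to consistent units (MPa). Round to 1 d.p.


Convert units:
M = 12.9 kN*m = 12900000 N*mm
y = 6.2 cm = 62 mm
I = 3507 cm^4 = 35070000 mm^4
sigma = 12900000 * 62 / 35070000
sigma = 22.8 MPa

22.8


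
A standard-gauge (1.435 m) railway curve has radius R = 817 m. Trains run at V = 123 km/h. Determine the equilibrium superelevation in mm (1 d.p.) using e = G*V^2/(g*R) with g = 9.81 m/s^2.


Convert speed: V = 123 / 3.6 = 34.1667 m/s
Apply formula: e = 1.435 * 34.1667^2 / (9.81 * 817)
e = 1.435 * 1167.3611 / 8014.77
e = 0.20901 m = 209.0 mm

209.0


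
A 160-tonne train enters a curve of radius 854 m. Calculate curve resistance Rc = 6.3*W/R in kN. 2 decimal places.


Rc = 6.3 * W / R
Rc = 6.3 * 160 / 854
Rc = 1008.0 / 854
Rc = 1.18 kN

1.18


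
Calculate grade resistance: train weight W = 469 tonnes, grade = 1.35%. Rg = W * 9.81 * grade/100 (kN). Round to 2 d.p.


Rg = W * 9.81 * grade / 100
Rg = 469 * 9.81 * 1.35 / 100
Rg = 4600.89 * 0.0135
Rg = 62.11 kN

62.11


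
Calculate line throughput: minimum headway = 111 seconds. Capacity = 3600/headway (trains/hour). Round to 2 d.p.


Capacity = 3600 / headway
Capacity = 3600 / 111
Capacity = 32.43 trains/hour

32.43


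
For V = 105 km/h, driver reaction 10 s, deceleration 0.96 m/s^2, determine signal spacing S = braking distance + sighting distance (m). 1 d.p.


V = 105 / 3.6 = 29.1667 m/s
Braking distance = 29.1667^2 / (2*0.96) = 443.07 m
Sighting distance = 29.1667 * 10 = 291.6667 m
S = 443.07 + 291.6667 = 734.7 m

734.7


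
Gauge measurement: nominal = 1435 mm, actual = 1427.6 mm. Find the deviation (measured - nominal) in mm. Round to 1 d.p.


Deviation = measured - nominal
Deviation = 1427.6 - 1435
Deviation = -7.4 mm

-7.4


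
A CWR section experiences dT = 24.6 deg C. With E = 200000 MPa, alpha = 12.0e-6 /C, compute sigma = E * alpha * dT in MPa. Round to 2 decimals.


sigma = E * alpha * dT
sigma = 200000 * 12.0e-6 * 24.6
sigma = 2.4 * 24.6
sigma = 59.04 MPa

59.04


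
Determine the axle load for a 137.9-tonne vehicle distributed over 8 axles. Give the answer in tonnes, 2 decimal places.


Load per axle = total weight / number of axles
Load = 137.9 / 8
Load = 17.24 tonnes

17.24


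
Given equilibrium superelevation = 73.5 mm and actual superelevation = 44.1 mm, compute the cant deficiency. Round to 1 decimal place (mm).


Cant deficiency = equilibrium cant - actual cant
CD = 73.5 - 44.1
CD = 29.4 mm

29.4


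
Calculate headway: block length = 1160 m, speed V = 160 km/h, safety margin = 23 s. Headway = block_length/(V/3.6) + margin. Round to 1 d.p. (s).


V = 160 / 3.6 = 44.4444 m/s
Block traversal time = 1160 / 44.4444 = 26.1 s
Headway = 26.1 + 23
Headway = 49.1 s

49.1


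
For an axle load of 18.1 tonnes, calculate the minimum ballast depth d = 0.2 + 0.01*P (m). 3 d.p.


d = 0.2 + 0.01 * 18.1
d = 0.2 + 0.181
d = 0.381 m

0.381


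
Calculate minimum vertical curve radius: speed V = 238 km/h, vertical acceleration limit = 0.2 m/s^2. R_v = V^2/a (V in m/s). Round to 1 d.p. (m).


Convert speed: V = 238 / 3.6 = 66.1111 m/s
V^2 = 4370.679 m^2/s^2
R_v = 4370.679 / 0.2
R_v = 21853.4 m

21853.4


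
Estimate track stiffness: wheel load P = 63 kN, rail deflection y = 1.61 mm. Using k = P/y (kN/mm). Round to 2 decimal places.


Track stiffness k = P / y
k = 63 / 1.61
k = 39.13 kN/mm

39.13


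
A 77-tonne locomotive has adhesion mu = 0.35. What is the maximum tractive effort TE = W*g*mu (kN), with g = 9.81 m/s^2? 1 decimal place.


TE_max = W * g * mu
TE_max = 77 * 9.81 * 0.35
TE_max = 755.37 * 0.35
TE_max = 264.4 kN

264.4


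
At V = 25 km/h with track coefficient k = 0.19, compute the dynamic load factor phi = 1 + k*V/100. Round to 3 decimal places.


phi = 1 + k * V / 100
phi = 1 + 0.19 * 25 / 100
phi = 1 + 0.0475
phi = 1.048

1.048


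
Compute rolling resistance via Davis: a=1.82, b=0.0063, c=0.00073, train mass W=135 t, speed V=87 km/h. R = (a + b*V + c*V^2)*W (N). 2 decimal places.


b*V = 0.0063 * 87 = 0.5481
c*V^2 = 0.00073 * 7569 = 5.52537
R_per_t = 1.82 + 0.5481 + 5.52537 = 7.89347 N/t
R_total = 7.89347 * 135 = 1065.62 N

1065.62


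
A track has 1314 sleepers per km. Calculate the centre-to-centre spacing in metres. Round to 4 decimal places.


Spacing = 1000 m / number of sleepers
Spacing = 1000 / 1314
Spacing = 0.7610 m

0.7610


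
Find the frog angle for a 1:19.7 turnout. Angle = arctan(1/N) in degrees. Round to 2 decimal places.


1/N = 1/19.7 = 0.050761
angle = arctan(0.050761) = 0.050718 rad
angle = 0.050718 * 180/pi = 2.91 degrees

2.91


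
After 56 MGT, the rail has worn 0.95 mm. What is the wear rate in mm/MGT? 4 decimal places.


Wear rate = total wear / cumulative tonnage
Rate = 0.95 / 56
Rate = 0.0170 mm/MGT

0.0170


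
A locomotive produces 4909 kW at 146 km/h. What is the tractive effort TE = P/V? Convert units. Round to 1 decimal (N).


Convert: P = 4909 kW = 4909000 W
V = 146 / 3.6 = 40.5556 m/s
TE = 4909000 / 40.5556
TE = 121043.8 N

121043.8


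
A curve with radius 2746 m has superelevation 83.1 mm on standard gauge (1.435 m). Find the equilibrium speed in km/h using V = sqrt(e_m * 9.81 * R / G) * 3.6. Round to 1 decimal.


Convert cant: e = 83.1 mm = 0.0831 m
V_ms = sqrt(0.0831 * 9.81 * 2746 / 1.435)
V_ms = sqrt(1559.97868) = 39.4966 m/s
V = 39.4966 * 3.6 = 142.2 km/h

142.2


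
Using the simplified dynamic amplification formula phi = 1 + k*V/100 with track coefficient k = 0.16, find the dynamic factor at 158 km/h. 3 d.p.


phi = 1 + k * V / 100
phi = 1 + 0.16 * 158 / 100
phi = 1 + 0.2528
phi = 1.253

1.253


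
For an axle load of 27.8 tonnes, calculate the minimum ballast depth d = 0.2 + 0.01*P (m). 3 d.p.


d = 0.2 + 0.01 * 27.8
d = 0.2 + 0.278
d = 0.478 m

0.478


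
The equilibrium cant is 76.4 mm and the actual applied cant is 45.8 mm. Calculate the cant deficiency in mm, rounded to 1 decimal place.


Cant deficiency = equilibrium cant - actual cant
CD = 76.4 - 45.8
CD = 30.6 mm

30.6


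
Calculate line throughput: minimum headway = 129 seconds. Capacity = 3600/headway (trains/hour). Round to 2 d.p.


Capacity = 3600 / headway
Capacity = 3600 / 129
Capacity = 27.91 trains/hour

27.91


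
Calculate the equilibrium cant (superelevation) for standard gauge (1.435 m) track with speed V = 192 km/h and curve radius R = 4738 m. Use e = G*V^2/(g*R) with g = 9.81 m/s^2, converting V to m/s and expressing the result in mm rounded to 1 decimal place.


Convert speed: V = 192 / 3.6 = 53.3333 m/s
Apply formula: e = 1.435 * 53.3333^2 / (9.81 * 4738)
e = 1.435 * 2844.4444 / 46479.78
e = 0.087818 m = 87.8 mm

87.8


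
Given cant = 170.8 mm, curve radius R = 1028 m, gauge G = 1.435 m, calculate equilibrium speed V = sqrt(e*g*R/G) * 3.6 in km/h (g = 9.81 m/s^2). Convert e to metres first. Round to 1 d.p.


Convert cant: e = 170.8 mm = 0.1708 m
V_ms = sqrt(0.1708 * 9.81 * 1028 / 1.435)
V_ms = sqrt(1200.322888) = 34.6457 m/s
V = 34.6457 * 3.6 = 124.7 km/h

124.7


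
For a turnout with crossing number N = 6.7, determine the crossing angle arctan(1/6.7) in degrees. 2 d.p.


1/N = 1/6.7 = 0.149254
angle = arctan(0.149254) = 0.14816 rad
angle = 0.14816 * 180/pi = 8.49 degrees

8.49


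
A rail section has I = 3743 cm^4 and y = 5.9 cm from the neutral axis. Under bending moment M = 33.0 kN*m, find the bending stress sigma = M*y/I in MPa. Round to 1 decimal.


Convert units:
M = 33.0 kN*m = 33000000 N*mm
y = 5.9 cm = 59 mm
I = 3743 cm^4 = 37430000 mm^4
sigma = 33000000 * 59 / 37430000
sigma = 52.0 MPa

52.0


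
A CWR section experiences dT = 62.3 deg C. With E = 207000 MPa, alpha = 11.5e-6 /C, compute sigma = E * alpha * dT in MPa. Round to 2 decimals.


sigma = E * alpha * dT
sigma = 207000 * 11.5e-6 * 62.3
sigma = 2.3805 * 62.3
sigma = 148.31 MPa

148.31


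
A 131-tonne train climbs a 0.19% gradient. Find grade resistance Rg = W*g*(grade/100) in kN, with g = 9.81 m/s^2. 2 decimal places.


Rg = W * 9.81 * grade / 100
Rg = 131 * 9.81 * 0.19 / 100
Rg = 1285.11 * 0.0019
Rg = 2.44 kN

2.44


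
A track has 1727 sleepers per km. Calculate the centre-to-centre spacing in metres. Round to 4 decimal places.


Spacing = 1000 m / number of sleepers
Spacing = 1000 / 1727
Spacing = 0.5790 m

0.5790


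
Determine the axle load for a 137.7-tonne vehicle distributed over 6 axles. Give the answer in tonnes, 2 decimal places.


Load per axle = total weight / number of axles
Load = 137.7 / 6
Load = 22.95 tonnes

22.95


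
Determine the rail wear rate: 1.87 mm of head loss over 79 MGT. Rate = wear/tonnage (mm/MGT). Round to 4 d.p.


Wear rate = total wear / cumulative tonnage
Rate = 1.87 / 79
Rate = 0.0237 mm/MGT

0.0237


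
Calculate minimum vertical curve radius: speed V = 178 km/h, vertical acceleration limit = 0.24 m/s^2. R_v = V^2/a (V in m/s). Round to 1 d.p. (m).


Convert speed: V = 178 / 3.6 = 49.4444 m/s
V^2 = 2444.7531 m^2/s^2
R_v = 2444.7531 / 0.24
R_v = 10186.5 m

10186.5


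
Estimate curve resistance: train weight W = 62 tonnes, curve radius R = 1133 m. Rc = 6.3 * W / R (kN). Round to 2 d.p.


Rc = 6.3 * W / R
Rc = 6.3 * 62 / 1133
Rc = 390.6 / 1133
Rc = 0.34 kN

0.34


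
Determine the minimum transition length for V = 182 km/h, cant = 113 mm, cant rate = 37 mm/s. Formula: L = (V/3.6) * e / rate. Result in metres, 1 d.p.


Convert speed: V = 182 / 3.6 = 50.5556 m/s
L = 50.5556 * 113 / 37
L = 5712.7778 / 37
L = 154.4 m

154.4


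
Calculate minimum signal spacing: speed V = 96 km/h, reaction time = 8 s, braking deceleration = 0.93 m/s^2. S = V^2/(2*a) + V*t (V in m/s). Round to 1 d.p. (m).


V = 96 / 3.6 = 26.6667 m/s
Braking distance = 26.6667^2 / (2*0.93) = 382.3178 m
Sighting distance = 26.6667 * 8 = 213.3333 m
S = 382.3178 + 213.3333 = 595.7 m

595.7


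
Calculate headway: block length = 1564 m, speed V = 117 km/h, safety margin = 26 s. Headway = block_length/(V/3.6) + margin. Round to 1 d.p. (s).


V = 117 / 3.6 = 32.5 m/s
Block traversal time = 1564 / 32.5 = 48.1231 s
Headway = 48.1231 + 26
Headway = 74.1 s

74.1


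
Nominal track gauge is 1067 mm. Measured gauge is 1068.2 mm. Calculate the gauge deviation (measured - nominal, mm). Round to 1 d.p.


Deviation = measured - nominal
Deviation = 1068.2 - 1067
Deviation = 1.2 mm

1.2


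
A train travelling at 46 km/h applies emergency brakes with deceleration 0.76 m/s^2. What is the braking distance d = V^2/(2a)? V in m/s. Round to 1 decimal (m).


Convert speed: V = 46 / 3.6 = 12.7778 m/s
V^2 = 163.2716
d = 163.2716 / (2 * 0.76)
d = 163.2716 / 1.52
d = 107.4 m

107.4


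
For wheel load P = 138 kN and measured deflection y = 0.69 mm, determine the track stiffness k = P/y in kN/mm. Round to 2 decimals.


Track stiffness k = P / y
k = 138 / 0.69
k = 200.00 kN/mm

200.00


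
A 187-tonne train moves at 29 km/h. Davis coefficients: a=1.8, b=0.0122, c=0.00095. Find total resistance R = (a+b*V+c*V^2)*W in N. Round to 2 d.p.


b*V = 0.0122 * 29 = 0.3538
c*V^2 = 0.00095 * 841 = 0.79895
R_per_t = 1.8 + 0.3538 + 0.79895 = 2.95275 N/t
R_total = 2.95275 * 187 = 552.16 N

552.16


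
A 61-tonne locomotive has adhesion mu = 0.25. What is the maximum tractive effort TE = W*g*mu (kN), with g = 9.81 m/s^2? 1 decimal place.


TE_max = W * g * mu
TE_max = 61 * 9.81 * 0.25
TE_max = 598.41 * 0.25
TE_max = 149.6 kN

149.6


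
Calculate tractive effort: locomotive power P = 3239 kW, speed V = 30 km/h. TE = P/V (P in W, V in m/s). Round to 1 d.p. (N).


Convert: P = 3239 kW = 3239000 W
V = 30 / 3.6 = 8.3333 m/s
TE = 3239000 / 8.3333
TE = 388680.0 N

388680.0


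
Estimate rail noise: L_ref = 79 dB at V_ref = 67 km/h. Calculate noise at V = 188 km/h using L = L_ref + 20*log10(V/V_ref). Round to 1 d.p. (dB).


V/V_ref = 188 / 67 = 2.80597
log10(2.80597) = 0.448083
20 * 0.448083 = 8.9617
L = 79 + 8.9617 = 88.0 dB

88.0


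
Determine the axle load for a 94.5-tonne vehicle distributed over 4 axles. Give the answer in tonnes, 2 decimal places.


Load per axle = total weight / number of axles
Load = 94.5 / 4
Load = 23.63 tonnes

23.63


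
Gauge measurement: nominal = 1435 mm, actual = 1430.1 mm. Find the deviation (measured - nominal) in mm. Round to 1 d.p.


Deviation = measured - nominal
Deviation = 1430.1 - 1435
Deviation = -4.9 mm

-4.9


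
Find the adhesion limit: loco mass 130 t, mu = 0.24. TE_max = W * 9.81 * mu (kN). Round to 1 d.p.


TE_max = W * g * mu
TE_max = 130 * 9.81 * 0.24
TE_max = 1275.3 * 0.24
TE_max = 306.1 kN

306.1


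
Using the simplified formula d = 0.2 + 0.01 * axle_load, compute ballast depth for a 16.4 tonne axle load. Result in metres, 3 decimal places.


d = 0.2 + 0.01 * 16.4
d = 0.2 + 0.164
d = 0.364 m

0.364


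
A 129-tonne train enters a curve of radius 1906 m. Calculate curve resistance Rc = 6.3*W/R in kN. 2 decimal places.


Rc = 6.3 * W / R
Rc = 6.3 * 129 / 1906
Rc = 812.7 / 1906
Rc = 0.43 kN

0.43


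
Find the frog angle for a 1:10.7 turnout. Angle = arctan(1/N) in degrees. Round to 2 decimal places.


1/N = 1/10.7 = 0.093458
angle = arctan(0.093458) = 0.093187 rad
angle = 0.093187 * 180/pi = 5.34 degrees

5.34


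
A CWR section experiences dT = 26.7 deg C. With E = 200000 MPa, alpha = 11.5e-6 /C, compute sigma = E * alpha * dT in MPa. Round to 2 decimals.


sigma = E * alpha * dT
sigma = 200000 * 11.5e-6 * 26.7
sigma = 2.3 * 26.7
sigma = 61.41 MPa

61.41


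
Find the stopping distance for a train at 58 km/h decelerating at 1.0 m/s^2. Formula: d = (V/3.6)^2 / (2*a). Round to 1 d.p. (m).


Convert speed: V = 58 / 3.6 = 16.1111 m/s
V^2 = 259.5679
d = 259.5679 / (2 * 1.0)
d = 259.5679 / 2.0
d = 129.8 m

129.8


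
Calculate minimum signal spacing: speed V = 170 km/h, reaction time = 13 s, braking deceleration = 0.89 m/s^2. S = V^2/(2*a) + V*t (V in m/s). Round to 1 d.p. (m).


V = 170 / 3.6 = 47.2222 m/s
Braking distance = 47.2222^2 / (2*0.89) = 1252.7743 m
Sighting distance = 47.2222 * 13 = 613.8889 m
S = 1252.7743 + 613.8889 = 1866.7 m

1866.7


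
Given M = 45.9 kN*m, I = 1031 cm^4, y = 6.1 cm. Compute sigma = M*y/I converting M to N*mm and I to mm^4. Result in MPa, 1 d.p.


Convert units:
M = 45.9 kN*m = 45900000 N*mm
y = 6.1 cm = 61 mm
I = 1031 cm^4 = 10310000 mm^4
sigma = 45900000 * 61 / 10310000
sigma = 271.6 MPa

271.6


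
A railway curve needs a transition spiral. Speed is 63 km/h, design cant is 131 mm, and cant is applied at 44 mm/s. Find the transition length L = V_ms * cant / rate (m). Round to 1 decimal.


Convert speed: V = 63 / 3.6 = 17.5 m/s
L = 17.5 * 131 / 44
L = 2292.5 / 44
L = 52.1 m

52.1


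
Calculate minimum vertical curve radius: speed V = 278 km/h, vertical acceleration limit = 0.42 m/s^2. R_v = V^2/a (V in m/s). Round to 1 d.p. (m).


Convert speed: V = 278 / 3.6 = 77.2222 m/s
V^2 = 5963.2716 m^2/s^2
R_v = 5963.2716 / 0.42
R_v = 14198.3 m

14198.3


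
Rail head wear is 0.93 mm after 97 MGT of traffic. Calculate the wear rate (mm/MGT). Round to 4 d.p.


Wear rate = total wear / cumulative tonnage
Rate = 0.93 / 97
Rate = 0.0096 mm/MGT

0.0096


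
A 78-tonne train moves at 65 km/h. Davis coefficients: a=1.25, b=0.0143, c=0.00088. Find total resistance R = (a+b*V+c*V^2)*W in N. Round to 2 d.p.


b*V = 0.0143 * 65 = 0.9295
c*V^2 = 0.00088 * 4225 = 3.718
R_per_t = 1.25 + 0.9295 + 3.718 = 5.8975 N/t
R_total = 5.8975 * 78 = 460.01 N

460.01


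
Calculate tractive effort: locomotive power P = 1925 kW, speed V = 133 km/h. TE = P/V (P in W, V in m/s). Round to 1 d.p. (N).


Convert: P = 1925 kW = 1925000 W
V = 133 / 3.6 = 36.9444 m/s
TE = 1925000 / 36.9444
TE = 52105.3 N

52105.3


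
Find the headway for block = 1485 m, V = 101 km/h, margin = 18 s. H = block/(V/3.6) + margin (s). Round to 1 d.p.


V = 101 / 3.6 = 28.0556 m/s
Block traversal time = 1485 / 28.0556 = 52.9307 s
Headway = 52.9307 + 18
Headway = 70.9 s

70.9


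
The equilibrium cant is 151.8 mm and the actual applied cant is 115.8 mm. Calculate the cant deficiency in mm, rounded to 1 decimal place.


Cant deficiency = equilibrium cant - actual cant
CD = 151.8 - 115.8
CD = 36.0 mm

36.0


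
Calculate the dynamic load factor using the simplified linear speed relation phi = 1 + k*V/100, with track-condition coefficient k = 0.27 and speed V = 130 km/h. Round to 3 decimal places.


phi = 1 + k * V / 100
phi = 1 + 0.27 * 130 / 100
phi = 1 + 0.351
phi = 1.351

1.351


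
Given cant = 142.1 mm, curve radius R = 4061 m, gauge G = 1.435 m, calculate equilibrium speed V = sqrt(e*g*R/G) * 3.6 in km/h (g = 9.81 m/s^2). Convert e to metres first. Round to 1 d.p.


Convert cant: e = 142.1 mm = 0.1421 m
V_ms = sqrt(0.1421 * 9.81 * 4061 / 1.435)
V_ms = sqrt(3944.974259) = 62.809 m/s
V = 62.809 * 3.6 = 226.1 km/h

226.1


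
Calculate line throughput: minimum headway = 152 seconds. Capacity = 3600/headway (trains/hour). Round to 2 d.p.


Capacity = 3600 / headway
Capacity = 3600 / 152
Capacity = 23.68 trains/hour

23.68


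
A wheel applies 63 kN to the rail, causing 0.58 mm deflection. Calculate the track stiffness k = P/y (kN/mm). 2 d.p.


Track stiffness k = P / y
k = 63 / 0.58
k = 108.62 kN/mm

108.62


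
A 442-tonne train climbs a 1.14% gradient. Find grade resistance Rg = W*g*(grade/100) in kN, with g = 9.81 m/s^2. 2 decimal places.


Rg = W * 9.81 * grade / 100
Rg = 442 * 9.81 * 1.14 / 100
Rg = 4336.02 * 0.0114
Rg = 49.43 kN

49.43


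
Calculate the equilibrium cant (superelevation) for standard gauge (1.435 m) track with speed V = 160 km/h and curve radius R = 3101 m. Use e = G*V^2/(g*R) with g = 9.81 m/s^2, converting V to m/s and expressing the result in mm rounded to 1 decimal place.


Convert speed: V = 160 / 3.6 = 44.4444 m/s
Apply formula: e = 1.435 * 44.4444^2 / (9.81 * 3101)
e = 1.435 * 1975.3086 / 30420.81
e = 0.093179 m = 93.2 mm

93.2


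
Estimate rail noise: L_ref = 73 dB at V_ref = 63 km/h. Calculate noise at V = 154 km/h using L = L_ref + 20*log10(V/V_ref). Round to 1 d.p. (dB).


V/V_ref = 154 / 63 = 2.444444
log10(2.444444) = 0.38818
20 * 0.38818 = 7.7636
L = 73 + 7.7636 = 80.8 dB

80.8


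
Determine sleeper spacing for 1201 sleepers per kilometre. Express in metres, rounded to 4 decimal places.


Spacing = 1000 m / number of sleepers
Spacing = 1000 / 1201
Spacing = 0.8326 m

0.8326


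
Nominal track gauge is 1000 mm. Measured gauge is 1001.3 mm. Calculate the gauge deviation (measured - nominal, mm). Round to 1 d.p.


Deviation = measured - nominal
Deviation = 1001.3 - 1000
Deviation = 1.3 mm

1.3


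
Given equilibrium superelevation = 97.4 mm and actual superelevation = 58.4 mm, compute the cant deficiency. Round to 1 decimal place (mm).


Cant deficiency = equilibrium cant - actual cant
CD = 97.4 - 58.4
CD = 39.0 mm

39.0


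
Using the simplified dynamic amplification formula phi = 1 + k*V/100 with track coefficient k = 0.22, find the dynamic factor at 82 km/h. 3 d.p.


phi = 1 + k * V / 100
phi = 1 + 0.22 * 82 / 100
phi = 1 + 0.1804
phi = 1.180

1.180


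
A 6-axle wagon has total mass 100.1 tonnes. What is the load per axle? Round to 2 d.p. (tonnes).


Load per axle = total weight / number of axles
Load = 100.1 / 6
Load = 16.68 tonnes

16.68


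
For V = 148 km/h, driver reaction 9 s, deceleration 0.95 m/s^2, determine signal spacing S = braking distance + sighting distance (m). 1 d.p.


V = 148 / 3.6 = 41.1111 m/s
Braking distance = 41.1111^2 / (2*0.95) = 889.5387 m
Sighting distance = 41.1111 * 9 = 370.0 m
S = 889.5387 + 370.0 = 1259.5 m

1259.5


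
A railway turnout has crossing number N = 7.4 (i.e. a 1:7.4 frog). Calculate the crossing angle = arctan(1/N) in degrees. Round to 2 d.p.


1/N = 1/7.4 = 0.135135
angle = arctan(0.135135) = 0.134321 rad
angle = 0.134321 * 180/pi = 7.70 degrees

7.70


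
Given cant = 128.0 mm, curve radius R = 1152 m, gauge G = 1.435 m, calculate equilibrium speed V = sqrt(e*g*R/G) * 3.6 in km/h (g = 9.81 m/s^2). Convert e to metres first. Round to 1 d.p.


Convert cant: e = 128.0 mm = 0.1280 m
V_ms = sqrt(0.1280 * 9.81 * 1152 / 1.435)
V_ms = sqrt(1008.044153) = 31.7497 m/s
V = 31.7497 * 3.6 = 114.3 km/h

114.3


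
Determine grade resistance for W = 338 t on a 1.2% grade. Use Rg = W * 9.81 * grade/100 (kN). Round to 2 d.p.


Rg = W * 9.81 * grade / 100
Rg = 338 * 9.81 * 1.2 / 100
Rg = 3315.78 * 0.012
Rg = 39.79 kN

39.79


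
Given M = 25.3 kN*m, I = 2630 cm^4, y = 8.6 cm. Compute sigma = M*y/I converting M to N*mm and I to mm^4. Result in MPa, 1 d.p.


Convert units:
M = 25.3 kN*m = 25300000 N*mm
y = 8.6 cm = 86 mm
I = 2630 cm^4 = 26300000 mm^4
sigma = 25300000 * 86 / 26300000
sigma = 82.7 MPa

82.7


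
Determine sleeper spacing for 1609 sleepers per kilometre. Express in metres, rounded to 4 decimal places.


Spacing = 1000 m / number of sleepers
Spacing = 1000 / 1609
Spacing = 0.6215 m

0.6215


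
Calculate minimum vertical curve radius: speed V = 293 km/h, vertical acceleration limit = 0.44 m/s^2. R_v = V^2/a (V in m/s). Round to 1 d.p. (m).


Convert speed: V = 293 / 3.6 = 81.3889 m/s
V^2 = 6624.1512 m^2/s^2
R_v = 6624.1512 / 0.44
R_v = 15054.9 m

15054.9


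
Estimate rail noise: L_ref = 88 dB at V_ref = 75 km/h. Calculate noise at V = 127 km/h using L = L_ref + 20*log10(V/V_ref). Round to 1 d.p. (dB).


V/V_ref = 127 / 75 = 1.693333
log10(1.693333) = 0.228742
20 * 0.228742 = 4.5748
L = 88 + 4.5748 = 92.6 dB

92.6


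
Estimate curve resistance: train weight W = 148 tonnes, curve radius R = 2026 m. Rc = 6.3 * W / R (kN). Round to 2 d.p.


Rc = 6.3 * W / R
Rc = 6.3 * 148 / 2026
Rc = 932.4 / 2026
Rc = 0.46 kN

0.46


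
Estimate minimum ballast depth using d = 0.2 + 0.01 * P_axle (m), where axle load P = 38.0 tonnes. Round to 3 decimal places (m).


d = 0.2 + 0.01 * 38.0
d = 0.2 + 0.38
d = 0.580 m

0.580


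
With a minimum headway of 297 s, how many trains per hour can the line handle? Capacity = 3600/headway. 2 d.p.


Capacity = 3600 / headway
Capacity = 3600 / 297
Capacity = 12.12 trains/hour

12.12


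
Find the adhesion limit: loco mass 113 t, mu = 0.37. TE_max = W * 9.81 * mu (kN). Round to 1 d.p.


TE_max = W * g * mu
TE_max = 113 * 9.81 * 0.37
TE_max = 1108.53 * 0.37
TE_max = 410.2 kN

410.2


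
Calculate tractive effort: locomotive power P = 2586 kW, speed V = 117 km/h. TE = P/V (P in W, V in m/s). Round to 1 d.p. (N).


Convert: P = 2586 kW = 2586000 W
V = 117 / 3.6 = 32.5 m/s
TE = 2586000 / 32.5
TE = 79569.2 N

79569.2


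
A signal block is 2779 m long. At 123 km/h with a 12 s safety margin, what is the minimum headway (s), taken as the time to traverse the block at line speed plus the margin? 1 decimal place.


V = 123 / 3.6 = 34.1667 m/s
Block traversal time = 2779 / 34.1667 = 81.3366 s
Headway = 81.3366 + 12
Headway = 93.3 s

93.3


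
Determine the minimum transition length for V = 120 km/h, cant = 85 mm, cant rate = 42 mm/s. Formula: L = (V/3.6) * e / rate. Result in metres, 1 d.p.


Convert speed: V = 120 / 3.6 = 33.3333 m/s
L = 33.3333 * 85 / 42
L = 2833.3333 / 42
L = 67.5 m

67.5


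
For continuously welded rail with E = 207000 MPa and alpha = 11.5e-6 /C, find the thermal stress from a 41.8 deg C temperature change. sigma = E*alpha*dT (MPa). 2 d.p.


sigma = E * alpha * dT
sigma = 207000 * 11.5e-6 * 41.8
sigma = 2.3805 * 41.8
sigma = 99.50 MPa

99.50


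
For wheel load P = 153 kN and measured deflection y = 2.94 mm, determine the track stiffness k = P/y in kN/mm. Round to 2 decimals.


Track stiffness k = P / y
k = 153 / 2.94
k = 52.04 kN/mm

52.04


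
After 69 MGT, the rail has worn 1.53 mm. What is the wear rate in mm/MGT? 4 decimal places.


Wear rate = total wear / cumulative tonnage
Rate = 1.53 / 69
Rate = 0.0222 mm/MGT

0.0222


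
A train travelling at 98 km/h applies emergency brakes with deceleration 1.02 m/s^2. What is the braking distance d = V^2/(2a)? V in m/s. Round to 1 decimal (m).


Convert speed: V = 98 / 3.6 = 27.2222 m/s
V^2 = 741.0494
d = 741.0494 / (2 * 1.02)
d = 741.0494 / 2.04
d = 363.3 m

363.3


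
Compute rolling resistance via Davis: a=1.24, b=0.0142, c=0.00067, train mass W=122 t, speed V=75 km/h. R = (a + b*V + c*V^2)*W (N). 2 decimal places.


b*V = 0.0142 * 75 = 1.065
c*V^2 = 0.00067 * 5625 = 3.76875
R_per_t = 1.24 + 1.065 + 3.76875 = 6.07375 N/t
R_total = 6.07375 * 122 = 741.00 N

741.00


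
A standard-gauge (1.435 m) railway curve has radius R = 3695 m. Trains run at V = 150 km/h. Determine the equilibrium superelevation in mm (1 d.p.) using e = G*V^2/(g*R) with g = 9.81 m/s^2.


Convert speed: V = 150 / 3.6 = 41.6667 m/s
Apply formula: e = 1.435 * 41.6667^2 / (9.81 * 3695)
e = 1.435 * 1736.1111 / 36247.95
e = 0.06873 m = 68.7 mm

68.7


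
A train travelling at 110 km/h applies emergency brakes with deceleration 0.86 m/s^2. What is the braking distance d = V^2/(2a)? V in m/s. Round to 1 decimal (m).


Convert speed: V = 110 / 3.6 = 30.5556 m/s
V^2 = 933.642
d = 933.642 / (2 * 0.86)
d = 933.642 / 1.72
d = 542.8 m

542.8


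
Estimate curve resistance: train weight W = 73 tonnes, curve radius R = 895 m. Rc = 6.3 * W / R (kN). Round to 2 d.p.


Rc = 6.3 * W / R
Rc = 6.3 * 73 / 895
Rc = 459.9 / 895
Rc = 0.51 kN

0.51


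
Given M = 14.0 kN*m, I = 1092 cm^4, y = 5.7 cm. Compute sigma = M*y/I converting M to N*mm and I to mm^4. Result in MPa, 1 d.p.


Convert units:
M = 14.0 kN*m = 14000000 N*mm
y = 5.7 cm = 57 mm
I = 1092 cm^4 = 10920000 mm^4
sigma = 14000000 * 57 / 10920000
sigma = 73.1 MPa

73.1


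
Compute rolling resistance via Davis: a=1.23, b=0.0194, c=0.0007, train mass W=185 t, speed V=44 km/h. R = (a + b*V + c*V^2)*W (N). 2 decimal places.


b*V = 0.0194 * 44 = 0.8536
c*V^2 = 0.0007 * 1936 = 1.3552
R_per_t = 1.23 + 0.8536 + 1.3552 = 3.4388 N/t
R_total = 3.4388 * 185 = 636.18 N

636.18


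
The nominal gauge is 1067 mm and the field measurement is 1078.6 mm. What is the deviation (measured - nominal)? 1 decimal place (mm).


Deviation = measured - nominal
Deviation = 1078.6 - 1067
Deviation = 11.6 mm

11.6


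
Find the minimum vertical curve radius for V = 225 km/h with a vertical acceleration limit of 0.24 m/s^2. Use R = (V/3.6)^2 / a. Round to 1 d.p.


Convert speed: V = 225 / 3.6 = 62.5 m/s
V^2 = 3906.25 m^2/s^2
R_v = 3906.25 / 0.24
R_v = 16276.0 m

16276.0


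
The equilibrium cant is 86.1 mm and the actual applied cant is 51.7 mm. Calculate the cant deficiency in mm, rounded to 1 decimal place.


Cant deficiency = equilibrium cant - actual cant
CD = 86.1 - 51.7
CD = 34.4 mm

34.4


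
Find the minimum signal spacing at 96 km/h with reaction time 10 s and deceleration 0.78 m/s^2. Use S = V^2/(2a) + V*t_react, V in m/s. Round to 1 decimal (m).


V = 96 / 3.6 = 26.6667 m/s
Braking distance = 26.6667^2 / (2*0.78) = 455.8405 m
Sighting distance = 26.6667 * 10 = 266.6667 m
S = 455.8405 + 266.6667 = 722.5 m

722.5


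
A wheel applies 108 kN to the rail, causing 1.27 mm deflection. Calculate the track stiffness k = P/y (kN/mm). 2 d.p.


Track stiffness k = P / y
k = 108 / 1.27
k = 85.04 kN/mm

85.04


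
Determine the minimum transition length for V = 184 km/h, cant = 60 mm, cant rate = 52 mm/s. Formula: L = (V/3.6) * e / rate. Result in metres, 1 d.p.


Convert speed: V = 184 / 3.6 = 51.1111 m/s
L = 51.1111 * 60 / 52
L = 3066.6667 / 52
L = 59.0 m

59.0


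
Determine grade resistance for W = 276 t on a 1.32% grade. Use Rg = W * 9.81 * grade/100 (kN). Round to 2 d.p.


Rg = W * 9.81 * grade / 100
Rg = 276 * 9.81 * 1.32 / 100
Rg = 2707.56 * 0.0132
Rg = 35.74 kN

35.74


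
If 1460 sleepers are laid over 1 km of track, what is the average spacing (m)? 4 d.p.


Spacing = 1000 m / number of sleepers
Spacing = 1000 / 1460
Spacing = 0.6849 m

0.6849


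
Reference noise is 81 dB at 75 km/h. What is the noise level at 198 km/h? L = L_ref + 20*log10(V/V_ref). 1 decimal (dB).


V/V_ref = 198 / 75 = 2.64
log10(2.64) = 0.421604
20 * 0.421604 = 8.4321
L = 81 + 8.4321 = 89.4 dB

89.4


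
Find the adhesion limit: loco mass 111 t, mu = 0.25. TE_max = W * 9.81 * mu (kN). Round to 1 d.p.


TE_max = W * g * mu
TE_max = 111 * 9.81 * 0.25
TE_max = 1088.91 * 0.25
TE_max = 272.2 kN

272.2


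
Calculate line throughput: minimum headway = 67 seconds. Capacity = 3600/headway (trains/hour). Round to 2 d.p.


Capacity = 3600 / headway
Capacity = 3600 / 67
Capacity = 53.73 trains/hour

53.73


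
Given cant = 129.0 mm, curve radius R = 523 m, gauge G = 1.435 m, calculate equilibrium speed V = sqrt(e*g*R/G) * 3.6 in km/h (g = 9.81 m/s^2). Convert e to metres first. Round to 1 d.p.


Convert cant: e = 129.0 mm = 0.1290 m
V_ms = sqrt(0.1290 * 9.81 * 523 / 1.435)
V_ms = sqrt(461.220397) = 21.476 m/s
V = 21.476 * 3.6 = 77.3 km/h

77.3


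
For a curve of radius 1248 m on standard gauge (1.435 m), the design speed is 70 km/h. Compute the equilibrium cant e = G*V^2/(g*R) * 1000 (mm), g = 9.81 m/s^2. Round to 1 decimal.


Convert speed: V = 70 / 3.6 = 19.4444 m/s
Apply formula: e = 1.435 * 19.4444^2 / (9.81 * 1248)
e = 1.435 * 378.0864 / 12242.88
e = 0.044316 m = 44.3 mm

44.3


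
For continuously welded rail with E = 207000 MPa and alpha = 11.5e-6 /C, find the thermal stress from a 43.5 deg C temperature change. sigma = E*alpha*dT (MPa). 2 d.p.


sigma = E * alpha * dT
sigma = 207000 * 11.5e-6 * 43.5
sigma = 2.3805 * 43.5
sigma = 103.55 MPa

103.55


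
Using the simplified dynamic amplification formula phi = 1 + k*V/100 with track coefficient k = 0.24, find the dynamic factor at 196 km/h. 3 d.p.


phi = 1 + k * V / 100
phi = 1 + 0.24 * 196 / 100
phi = 1 + 0.4704
phi = 1.470

1.470


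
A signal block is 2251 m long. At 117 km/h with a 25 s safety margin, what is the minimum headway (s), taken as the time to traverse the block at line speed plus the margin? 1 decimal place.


V = 117 / 3.6 = 32.5 m/s
Block traversal time = 2251 / 32.5 = 69.2615 s
Headway = 69.2615 + 25
Headway = 94.3 s

94.3


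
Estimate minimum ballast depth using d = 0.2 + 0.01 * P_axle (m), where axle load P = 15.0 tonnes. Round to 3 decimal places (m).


d = 0.2 + 0.01 * 15.0
d = 0.2 + 0.15
d = 0.350 m

0.350


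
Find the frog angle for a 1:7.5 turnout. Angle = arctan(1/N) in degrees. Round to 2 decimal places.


1/N = 1/7.5 = 0.133333
angle = arctan(0.133333) = 0.132552 rad
angle = 0.132552 * 180/pi = 7.59 degrees

7.59


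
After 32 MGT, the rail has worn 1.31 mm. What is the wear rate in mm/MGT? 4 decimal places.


Wear rate = total wear / cumulative tonnage
Rate = 1.31 / 32
Rate = 0.0409 mm/MGT

0.0409


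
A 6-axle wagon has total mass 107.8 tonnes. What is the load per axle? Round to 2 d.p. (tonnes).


Load per axle = total weight / number of axles
Load = 107.8 / 6
Load = 17.97 tonnes

17.97


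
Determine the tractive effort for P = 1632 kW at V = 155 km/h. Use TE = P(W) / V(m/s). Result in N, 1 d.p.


Convert: P = 1632 kW = 1632000 W
V = 155 / 3.6 = 43.0556 m/s
TE = 1632000 / 43.0556
TE = 37904.5 N

37904.5


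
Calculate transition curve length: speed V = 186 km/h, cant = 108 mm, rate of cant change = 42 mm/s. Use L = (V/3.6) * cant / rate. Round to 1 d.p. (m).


Convert speed: V = 186 / 3.6 = 51.6667 m/s
L = 51.6667 * 108 / 42
L = 5580.0 / 42
L = 132.9 m

132.9


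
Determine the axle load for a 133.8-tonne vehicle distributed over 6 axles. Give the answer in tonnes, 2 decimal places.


Load per axle = total weight / number of axles
Load = 133.8 / 6
Load = 22.30 tonnes

22.30


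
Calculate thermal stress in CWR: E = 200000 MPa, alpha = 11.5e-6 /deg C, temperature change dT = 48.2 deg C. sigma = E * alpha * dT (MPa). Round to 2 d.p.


sigma = E * alpha * dT
sigma = 200000 * 11.5e-6 * 48.2
sigma = 2.3 * 48.2
sigma = 110.86 MPa

110.86


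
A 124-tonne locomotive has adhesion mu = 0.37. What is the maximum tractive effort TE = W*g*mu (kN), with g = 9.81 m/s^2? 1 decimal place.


TE_max = W * g * mu
TE_max = 124 * 9.81 * 0.37
TE_max = 1216.44 * 0.37
TE_max = 450.1 kN

450.1


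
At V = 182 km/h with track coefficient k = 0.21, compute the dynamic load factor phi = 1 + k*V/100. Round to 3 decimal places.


phi = 1 + k * V / 100
phi = 1 + 0.21 * 182 / 100
phi = 1 + 0.3822
phi = 1.382

1.382


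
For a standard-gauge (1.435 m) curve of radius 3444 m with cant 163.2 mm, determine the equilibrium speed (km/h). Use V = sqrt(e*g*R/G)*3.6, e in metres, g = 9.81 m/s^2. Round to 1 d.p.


Convert cant: e = 163.2 mm = 0.1632 m
V_ms = sqrt(0.1632 * 9.81 * 3444 / 1.435)
V_ms = sqrt(3842.3808) = 61.9869 m/s
V = 61.9869 * 3.6 = 223.2 km/h

223.2


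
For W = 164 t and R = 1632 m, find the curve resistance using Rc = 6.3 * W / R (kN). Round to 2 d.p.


Rc = 6.3 * W / R
Rc = 6.3 * 164 / 1632
Rc = 1033.2 / 1632
Rc = 0.63 kN

0.63


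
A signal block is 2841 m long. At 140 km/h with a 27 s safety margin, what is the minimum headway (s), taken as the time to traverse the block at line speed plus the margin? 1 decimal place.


V = 140 / 3.6 = 38.8889 m/s
Block traversal time = 2841 / 38.8889 = 73.0543 s
Headway = 73.0543 + 27
Headway = 100.1 s

100.1


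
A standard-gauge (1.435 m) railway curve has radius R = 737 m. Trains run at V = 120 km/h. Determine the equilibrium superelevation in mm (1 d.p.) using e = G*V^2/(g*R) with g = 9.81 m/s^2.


Convert speed: V = 120 / 3.6 = 33.3333 m/s
Apply formula: e = 1.435 * 33.3333^2 / (9.81 * 737)
e = 1.435 * 1111.1111 / 7229.97
e = 0.220533 m = 220.5 mm

220.5


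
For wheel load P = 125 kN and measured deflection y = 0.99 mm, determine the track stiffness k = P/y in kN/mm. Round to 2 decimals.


Track stiffness k = P / y
k = 125 / 0.99
k = 126.26 kN/mm

126.26


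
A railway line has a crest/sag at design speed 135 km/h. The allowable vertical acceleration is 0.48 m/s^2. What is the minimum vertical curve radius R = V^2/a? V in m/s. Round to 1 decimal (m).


Convert speed: V = 135 / 3.6 = 37.5 m/s
V^2 = 1406.25 m^2/s^2
R_v = 1406.25 / 0.48
R_v = 2929.7 m

2929.7


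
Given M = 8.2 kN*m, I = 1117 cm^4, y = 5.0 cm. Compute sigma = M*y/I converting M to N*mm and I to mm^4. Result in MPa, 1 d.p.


Convert units:
M = 8.2 kN*m = 8200000 N*mm
y = 5.0 cm = 50 mm
I = 1117 cm^4 = 11170000 mm^4
sigma = 8200000 * 50 / 11170000
sigma = 36.7 MPa

36.7


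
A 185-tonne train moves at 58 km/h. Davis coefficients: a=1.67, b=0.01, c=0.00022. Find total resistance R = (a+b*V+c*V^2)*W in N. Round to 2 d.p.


b*V = 0.01 * 58 = 0.58
c*V^2 = 0.00022 * 3364 = 0.74008
R_per_t = 1.67 + 0.58 + 0.74008 = 2.99008 N/t
R_total = 2.99008 * 185 = 553.16 N

553.16


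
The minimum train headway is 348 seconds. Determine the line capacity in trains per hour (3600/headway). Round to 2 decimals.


Capacity = 3600 / headway
Capacity = 3600 / 348
Capacity = 10.34 trains/hour

10.34


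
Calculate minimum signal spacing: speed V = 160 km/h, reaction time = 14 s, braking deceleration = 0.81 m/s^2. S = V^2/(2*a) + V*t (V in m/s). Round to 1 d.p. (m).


V = 160 / 3.6 = 44.4444 m/s
Braking distance = 44.4444^2 / (2*0.81) = 1219.3263 m
Sighting distance = 44.4444 * 14 = 622.2222 m
S = 1219.3263 + 622.2222 = 1841.5 m

1841.5


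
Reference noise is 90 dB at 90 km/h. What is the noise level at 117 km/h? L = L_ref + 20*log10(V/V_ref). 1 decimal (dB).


V/V_ref = 117 / 90 = 1.3
log10(1.3) = 0.113943
20 * 0.113943 = 2.2789
L = 90 + 2.2789 = 92.3 dB

92.3


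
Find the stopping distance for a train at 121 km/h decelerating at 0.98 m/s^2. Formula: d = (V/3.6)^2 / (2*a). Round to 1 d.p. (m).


Convert speed: V = 121 / 3.6 = 33.6111 m/s
V^2 = 1129.7068
d = 1129.7068 / (2 * 0.98)
d = 1129.7068 / 1.96
d = 576.4 m

576.4


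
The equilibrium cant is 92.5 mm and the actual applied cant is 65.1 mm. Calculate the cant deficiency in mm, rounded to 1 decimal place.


Cant deficiency = equilibrium cant - actual cant
CD = 92.5 - 65.1
CD = 27.4 mm

27.4


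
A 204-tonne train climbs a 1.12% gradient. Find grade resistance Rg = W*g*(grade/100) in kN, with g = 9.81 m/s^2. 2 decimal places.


Rg = W * 9.81 * grade / 100
Rg = 204 * 9.81 * 1.12 / 100
Rg = 2001.24 * 0.0112
Rg = 22.41 kN

22.41


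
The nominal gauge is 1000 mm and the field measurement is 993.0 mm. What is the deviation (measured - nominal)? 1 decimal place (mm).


Deviation = measured - nominal
Deviation = 993.0 - 1000
Deviation = -7.0 mm

-7.0


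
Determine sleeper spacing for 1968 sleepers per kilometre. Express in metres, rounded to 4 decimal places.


Spacing = 1000 m / number of sleepers
Spacing = 1000 / 1968
Spacing = 0.5081 m

0.5081


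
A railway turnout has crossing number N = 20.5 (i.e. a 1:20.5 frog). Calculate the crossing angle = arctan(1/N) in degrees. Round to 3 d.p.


1/N = 1/20.5 = 0.04878
angle = arctan(0.04878) = 0.048742 rad
angle = 0.048742 * 180/pi = 2.793 degrees

2.793


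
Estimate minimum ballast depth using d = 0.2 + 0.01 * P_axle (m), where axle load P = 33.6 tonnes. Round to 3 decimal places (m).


d = 0.2 + 0.01 * 33.6
d = 0.2 + 0.336
d = 0.536 m

0.536


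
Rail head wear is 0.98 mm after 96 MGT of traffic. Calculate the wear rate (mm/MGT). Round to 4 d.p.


Wear rate = total wear / cumulative tonnage
Rate = 0.98 / 96
Rate = 0.0102 mm/MGT

0.0102


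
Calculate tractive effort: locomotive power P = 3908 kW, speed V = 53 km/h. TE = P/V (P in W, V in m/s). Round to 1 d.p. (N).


Convert: P = 3908 kW = 3908000 W
V = 53 / 3.6 = 14.7222 m/s
TE = 3908000 / 14.7222
TE = 265449.1 N

265449.1


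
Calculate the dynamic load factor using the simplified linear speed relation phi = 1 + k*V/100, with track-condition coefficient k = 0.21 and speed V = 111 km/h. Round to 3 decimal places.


phi = 1 + k * V / 100
phi = 1 + 0.21 * 111 / 100
phi = 1 + 0.2331
phi = 1.233

1.233


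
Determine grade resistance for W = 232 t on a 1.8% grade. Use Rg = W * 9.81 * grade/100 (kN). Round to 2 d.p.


Rg = W * 9.81 * grade / 100
Rg = 232 * 9.81 * 1.8 / 100
Rg = 2275.92 * 0.018
Rg = 40.97 kN

40.97


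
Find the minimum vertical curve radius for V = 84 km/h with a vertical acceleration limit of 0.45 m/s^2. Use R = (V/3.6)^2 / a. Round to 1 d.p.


Convert speed: V = 84 / 3.6 = 23.3333 m/s
V^2 = 544.4444 m^2/s^2
R_v = 544.4444 / 0.45
R_v = 1209.9 m

1209.9
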